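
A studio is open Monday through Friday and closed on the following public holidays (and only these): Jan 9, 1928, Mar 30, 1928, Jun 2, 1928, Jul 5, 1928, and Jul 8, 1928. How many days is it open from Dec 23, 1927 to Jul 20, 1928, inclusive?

Dec 23, 1927 is a Friday.
From Dec 23, 1927 to Jul 20, 1928 is 211 days inclusive.
211 = 7 × 30 + 1, so there are 30 full weeks plus 1 extra day.
Each full week contributes 5 weekdays (Mon–Fri): 30 × 5 = 150.
The 1 extra day is Friday — 1 of them qualifies.
Total: 150 + 1 = 151.
Holidays: Jan 9, 1928 (Mon); Mar 30, 1928 (Fri); Jun 2, 1928 (Sat); Jul 5, 1928 (Thu); Jul 8, 1928 (Sun).
3 of the 5 holidays fall on weekdays; the rest are weekends and were already excluded.
Business days: 151 − 3 = 148.

148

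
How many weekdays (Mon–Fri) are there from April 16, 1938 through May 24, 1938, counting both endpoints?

27 weekdays

April 16, 1938 is a Saturday.
The range spans 39 days (inclusive of both endpoints).
39 = 7 × 5 + 4, so there are 5 full weeks plus 4 extra days.
Each full week contributes 5 weekdays (Mon–Fri): 5 × 5 = 25.
The 4 extra days are Saturday, Sunday, Monday, Tuesday — 2 of them qualify.
Total: 25 + 2 = 27.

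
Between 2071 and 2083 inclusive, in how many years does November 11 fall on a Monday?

2

Day of week of November 11 in each year:
2071: Wed, 2072: Fri, 2073: Sat, 2074: Sun, 2075: Mon ✓, 2076: Wed, 2077: Thu, 2078: Fri, 2079: Sat, 2080: Mon ✓, 2081: Tue, 2082: Wed, 2083: Thu
Mondays: 2075, 2080.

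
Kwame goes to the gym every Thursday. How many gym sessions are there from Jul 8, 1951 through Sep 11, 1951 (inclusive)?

9 Thursdays

Jul 8, 1951 is a Sunday.
The range spans 66 days (inclusive of both endpoints).
66 = 7 × 9 + 3, so there are 9 full weeks plus 3 extra days.
Each full week contributes one Thursday: 9 so far.
The 3 extra days are Sunday, Monday, Tuesday — none qualify.
Total: 9 + 0 = 9.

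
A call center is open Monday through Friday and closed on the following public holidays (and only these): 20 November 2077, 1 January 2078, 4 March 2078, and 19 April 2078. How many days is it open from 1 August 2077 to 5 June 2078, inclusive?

218 working days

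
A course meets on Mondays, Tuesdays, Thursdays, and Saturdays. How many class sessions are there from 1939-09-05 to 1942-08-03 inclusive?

608

1939-09-05 is a Tuesday.
From 1939-09-05 to 1942-08-03 is 1064 days inclusive.
1064 = 7 × 152, so the span is exactly 152 full weeks.
Each full week contributes 4 days from the set (Mon, Tue, Thu, Sat): 152 × 4 = 608.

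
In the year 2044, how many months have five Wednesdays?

A month has five Wednesdays exactly when Wednesday falls within its first (length − 28) days.
Jan: 31 days, starts Fri → 5 of Fri, Sat, Sun
Feb: 29 days, starts Mon → 5 of Mon
Mar: 31 days, starts Tue → 5 of Tue, Wed, Thu ✓
Apr: 30 days, starts Fri → 5 of Fri, Sat
May: 31 days, starts Sun → 5 of Sun, Mon, Tue
Jun: 30 days, starts Wed → 5 of Wed, Thu ✓
Jul: 31 days, starts Fri → 5 of Fri, Sat, Sun
Aug: 31 days, starts Mon → 5 of Mon, Tue, Wed ✓
Sep: 30 days, starts Thu → 5 of Thu, Fri
Oct: 31 days, starts Sat → 5 of Sat, Sun, Mon
Nov: 30 days, starts Tue → 5 of Tue, Wed ✓
Dec: 31 days, starts Thu → 5 of Thu, Fri, Sat
Months with five Wednesdays: Mar, Jun, Aug, Nov.

4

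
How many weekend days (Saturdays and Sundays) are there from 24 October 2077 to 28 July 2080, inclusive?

24 October 2077 is a Sunday.
That's 1009 days from start to end, counting both.
1009 = 7 × 144 + 1, so there are 144 full weeks plus 1 extra day.
Each full week contributes 2 weekend days (Sat, Sun): 144 × 2 = 288.
The 1 extra day is Sun — 1 of them qualifies.
Total: 288 + 1 = 289.

289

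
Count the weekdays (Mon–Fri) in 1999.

1999-01-01 is a Friday.
That's 365 days from start to end, counting both.
365 = 7 × 52 + 1, so there are 52 full weeks plus 1 extra day.
Each full week contributes 5 weekdays (Mon–Fri): 52 × 5 = 260.
The 1 extra day is Fri — 1 of them qualifies.
Total: 260 + 1 = 261.

261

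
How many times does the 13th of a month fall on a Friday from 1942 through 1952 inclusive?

Friday-the-13ths by year:
1942: Feb, Mar, Nov
1943: Aug
1944: Oct
1945: Apr, Jul
1946: Sep, Dec
1947: Jun
1948: Feb, Aug
1949: May
1950: Jan, Oct
1951: Apr, Jul
1952: Jun

18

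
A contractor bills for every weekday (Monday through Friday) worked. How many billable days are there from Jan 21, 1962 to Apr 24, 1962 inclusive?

Jan 21, 1962 is a Sunday.
That's 94 days from start to end, counting both.
94 = 7 × 13 + 3, so there are 13 full weeks plus 3 extra days.
Each full week contributes 5 weekdays (Mon–Fri): 13 × 5 = 65.
The 3 extra days are Sun, Mon, Tue — 2 of them qualify.
Total: 65 + 2 = 67.

67 weekdays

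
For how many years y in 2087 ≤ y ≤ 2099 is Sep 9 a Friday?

Day of week of September 9 in each year:
2087: Tue, 2088: Thu, 2089: Fri ✓, 2090: Sat, 2091: Sun, 2092: Tue, 2093: Wed, 2094: Thu, 2095: Fri ✓, 2096: Sun, 2097: Mon, 2098: Tue, 2099: Wed
Fridays: 2089, 2095.

2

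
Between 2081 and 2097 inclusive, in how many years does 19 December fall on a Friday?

Day of week of December 19 in each year:
2081: Fri ✓, 2082: Sat, 2083: Sun, 2084: Tue, 2085: Wed, 2086: Thu, 2087: Fri ✓, 2088: Sun, 2089: Mon, 2090: Tue, 2091: Wed, 2092: Fri ✓, 2093: Sat, 2094: Sun, 2095: Mon, 2096: Wed, 2097: Thu
Fridays: 2081, 2087, 2092.

3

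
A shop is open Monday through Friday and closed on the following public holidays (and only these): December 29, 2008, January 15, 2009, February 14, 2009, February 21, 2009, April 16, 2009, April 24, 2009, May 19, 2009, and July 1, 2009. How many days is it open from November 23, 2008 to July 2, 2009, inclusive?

November 23, 2008 is a Sunday.
From November 23, 2008 to July 2, 2009 is 222 days inclusive.
222 = 7 × 31 + 5, so there are 31 full weeks plus 5 extra days.
Each full week contributes 5 weekdays (Mon–Fri): 31 × 5 = 155.
The 5 extra days are Sun, Mon, Tue, Wed, Thu — 4 of them qualify.
Total: 155 + 4 = 159.
Holidays: December 29, 2008 (Mon); January 15, 2009 (Thu); February 14, 2009 (Sat); February 21, 2009 (Sat); April 16, 2009 (Thu); April 24, 2009 (Fri); May 19, 2009 (Tue); July 1, 2009 (Wed).
6 of the 8 holidays fall on weekdays; the rest are weekends and were already excluded.
Business days: 159 − 6 = 153.

153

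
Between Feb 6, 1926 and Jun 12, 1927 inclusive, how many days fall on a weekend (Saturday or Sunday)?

Feb 6, 1926 is a Saturday.
From Feb 6, 1926 to Jun 12, 1927 is 492 days inclusive.
492 = 7 × 70 + 2, so there are 70 full weeks plus 2 extra days.
Each full week contributes 2 weekend days (Sat, Sun): 70 × 2 = 140.
The 2 extra days are Saturday, Sunday — 2 of them qualify.
Total: 140 + 2 = 142.

142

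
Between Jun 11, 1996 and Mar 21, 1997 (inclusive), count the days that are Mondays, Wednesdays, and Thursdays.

Jun 11, 1996 is a Tuesday.
That's 284 days from start to end, counting both.
284 = 7 × 40 + 4, so there are 40 full weeks plus 4 extra days.
Each full week contributes 3 days from the set (Mon, Wed, Thu): 40 × 3 = 120.
The 4 extra days are Tuesday, Wednesday, Thursday, Friday — 2 of them qualify.
Total: 120 + 2 = 122.

122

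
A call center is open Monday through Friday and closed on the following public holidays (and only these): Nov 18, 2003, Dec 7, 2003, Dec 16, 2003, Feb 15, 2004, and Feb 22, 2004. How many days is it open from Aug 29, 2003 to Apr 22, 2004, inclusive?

168

Aug 29, 2003 is a Friday.
The range spans 238 days (inclusive of both endpoints).
238 = 7 × 34, so the span is exactly 34 full weeks.
Each full week contributes 5 weekdays (Mon–Fri): 34 × 5 = 170.
Total: 170.
Holidays: Nov 18, 2003 (Tue); Dec 7, 2003 (Sun); Dec 16, 2003 (Tue); Feb 15, 2004 (Sun); Feb 22, 2004 (Sun).
2 of the 5 holidays fall on weekdays; the rest are weekends and were already excluded.
Business days: 170 − 2 = 168.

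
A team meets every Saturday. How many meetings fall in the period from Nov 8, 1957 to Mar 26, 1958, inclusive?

Nov 8, 1957 is a Friday.
That's 139 days from start to end, counting both.
139 = 7 × 19 + 6, so there are 19 full weeks plus 6 extra days.
Each full week contributes one Saturday: 19 so far.
The 6 extra days are Friday, Saturday, Sunday, Monday, Tuesday, Wednesday — 1 of them qualifies.
Total: 19 + 1 = 20.

20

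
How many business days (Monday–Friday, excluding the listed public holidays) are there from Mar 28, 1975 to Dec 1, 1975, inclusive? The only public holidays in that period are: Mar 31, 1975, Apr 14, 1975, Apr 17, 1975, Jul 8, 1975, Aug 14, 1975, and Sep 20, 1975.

172 business days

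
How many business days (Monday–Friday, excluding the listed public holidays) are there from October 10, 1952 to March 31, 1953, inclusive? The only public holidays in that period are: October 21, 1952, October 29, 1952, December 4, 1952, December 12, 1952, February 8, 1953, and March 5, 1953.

118 business days

October 10, 1952 is a Friday.
The range spans 173 days (inclusive of both endpoints).
173 = 7 × 24 + 5, so there are 24 full weeks plus 5 extra days.
Each full week contributes 5 weekdays (Mon–Fri): 24 × 5 = 120.
The 5 extra days are Fri, Sat, Sun, Mon, Tue — 3 of them qualify.
Total: 120 + 3 = 123.
Holidays: October 21, 1952 (Tue); October 29, 1952 (Wed); December 4, 1952 (Thu); December 12, 1952 (Fri); February 8, 1953 (Sun); March 5, 1953 (Thu).
5 of the 6 holidays fall on weekdays; the rest are weekends and were already excluded.
Business days: 123 − 5 = 118.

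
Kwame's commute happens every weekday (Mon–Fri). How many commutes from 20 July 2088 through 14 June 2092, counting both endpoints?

1019 weekdays

20 July 2088 is a Tuesday.
The range spans 1426 days (inclusive of both endpoints).
1426 = 7 × 203 + 5, so there are 203 full weeks plus 5 extra days.
Each full week contributes 5 weekdays (Mon–Fri): 203 × 5 = 1015.
The 5 extra days are Tuesday, Wednesday, Thursday, Friday, Saturday — 4 of them qualify.
Total: 1015 + 4 = 1019.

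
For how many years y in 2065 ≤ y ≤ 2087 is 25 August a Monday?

3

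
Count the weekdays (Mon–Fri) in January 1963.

1963-01-01 is a Tuesday.
The range spans 31 days (inclusive of both endpoints).
31 = 7 × 4 + 3, so there are 4 full weeks plus 3 extra days.
Each full week contributes 5 weekdays (Mon–Fri): 4 × 5 = 20.
The 3 extra days are Tuesday, Wednesday, Thursday — 3 of them qualify.
Total: 20 + 3 = 23.

23 weekdays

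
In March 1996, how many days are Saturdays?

5

1996-03-01 is a Friday.
The range spans 31 days (inclusive of both endpoints).
31 = 7 × 4 + 3, so there are 4 full weeks plus 3 extra days.
Each full week contributes one Saturday: 4 so far.
The 3 extra days are Fri, Sat, Sun — 1 of them qualifies.
Total: 4 + 1 = 5.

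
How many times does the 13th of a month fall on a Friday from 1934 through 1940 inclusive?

Friday-the-13ths by year:
1934: Apr, Jul
1935: Sep, Dec
1936: Mar, Nov
1937: Aug
1938: May
1939: Jan, Oct
1940: Sep, Dec

12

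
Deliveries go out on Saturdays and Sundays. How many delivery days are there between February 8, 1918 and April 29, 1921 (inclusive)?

February 8, 1918 is a Friday.
The range spans 1177 days (inclusive of both endpoints).
1177 = 7 × 168 + 1, so there are 168 full weeks plus 1 extra day.
Each full week contributes 2 days from the set (Sat, Sun): 168 × 2 = 336.
The 1 extra day is Friday — none qualify.
Total: 336 + 0 = 336.

336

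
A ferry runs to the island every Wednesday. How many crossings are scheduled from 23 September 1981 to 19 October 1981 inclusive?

4 Wednesdays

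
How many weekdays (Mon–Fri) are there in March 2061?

March 1, 2061 is a Tuesday.
That's 31 days from start to end, counting both.
31 = 7 × 4 + 3, so there are 4 full weeks plus 3 extra days.
Each full week contributes 5 weekdays (Mon–Fri): 4 × 5 = 20.
The 3 extra days are Tuesday, Wednesday, Thursday — 3 of them qualify.
Total: 20 + 3 = 23.

23 weekdays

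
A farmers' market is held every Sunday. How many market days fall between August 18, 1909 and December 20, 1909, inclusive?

August 18, 1909 is a Wednesday.
The range spans 125 days (inclusive of both endpoints).
125 = 7 × 17 + 6, so there are 17 full weeks plus 6 extra days.
Each full week contributes one Sunday: 17 so far.
The 6 extra days are Wednesday, Thursday, Friday, Saturday, Sunday, Monday — 1 of them qualifies.
Total: 17 + 1 = 18.

18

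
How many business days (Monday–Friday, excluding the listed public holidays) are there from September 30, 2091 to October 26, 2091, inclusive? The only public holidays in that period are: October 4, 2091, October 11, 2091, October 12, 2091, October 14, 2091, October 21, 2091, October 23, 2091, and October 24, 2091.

15 business days

September 30, 2091 is a Sunday.
That's 27 days from start to end, counting both.
27 = 7 × 3 + 6, so there are 3 full weeks plus 6 extra days.
Each full week contributes 5 weekdays (Mon–Fri): 3 × 5 = 15.
The 6 extra days are Sun, Mon, Tue, Wed, Thu, Fri — 5 of them qualify.
Total: 15 + 5 = 20.
Holidays: October 4, 2091 (Thu); October 11, 2091 (Thu); October 12, 2091 (Fri); October 14, 2091 (Sun); October 21, 2091 (Sun); October 23, 2091 (Tue); October 24, 2091 (Wed).
5 of the 7 holidays fall on weekdays; the rest are weekends and were already excluded.
Business days: 20 − 5 = 15.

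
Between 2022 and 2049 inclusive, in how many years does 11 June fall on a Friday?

4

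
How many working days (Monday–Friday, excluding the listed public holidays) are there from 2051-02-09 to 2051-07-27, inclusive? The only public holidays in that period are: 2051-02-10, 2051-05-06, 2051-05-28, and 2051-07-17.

2051-02-09 is a Thursday.
The range spans 169 days (inclusive of both endpoints).
169 = 7 × 24 + 1, so there are 24 full weeks plus 1 extra day.
Each full week contributes 5 weekdays (Mon–Fri): 24 × 5 = 120.
The 1 extra day is Thu — 1 of them qualifies.
Total: 120 + 1 = 121.
Holidays: 2051-02-10 (Fri); 2051-05-06 (Sat); 2051-05-28 (Sun); 2051-07-17 (Mon).
2 of the 4 holidays fall on weekdays; the rest are weekends and were already excluded.
Business days: 121 − 2 = 119.

119 working days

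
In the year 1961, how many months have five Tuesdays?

4

A month has five Tuesdays exactly when Tuesday falls within its first (length − 28) days.
Jan: 31 days, starts Sun → 5 of Sun, Mon, Tue ✓
Feb: 28 days, starts Wed → 5 of (none)
Mar: 31 days, starts Wed → 5 of Wed, Thu, Fri
Apr: 30 days, starts Sat → 5 of Sat, Sun
May: 31 days, starts Mon → 5 of Mon, Tue, Wed ✓
Jun: 30 days, starts Thu → 5 of Thu, Fri
Jul: 31 days, starts Sat → 5 of Sat, Sun, Mon
Aug: 31 days, starts Tue → 5 of Tue, Wed, Thu ✓
Sep: 30 days, starts Fri → 5 of Fri, Sat
Oct: 31 days, starts Sun → 5 of Sun, Mon, Tue ✓
Nov: 30 days, starts Wed → 5 of Wed, Thu
Dec: 31 days, starts Fri → 5 of Fri, Sat, Sun
Months with five Tuesdays: Jan, May, Aug, Oct.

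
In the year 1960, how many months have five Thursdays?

A month has five Thursdays exactly when Thursday falls within its first (length − 28) days.
Jan: 31 days, starts Fri → 5 of Fri, Sat, Sun
Feb: 29 days, starts Mon → 5 of Mon
Mar: 31 days, starts Tue → 5 of Tue, Wed, Thu ✓
Apr: 30 days, starts Fri → 5 of Fri, Sat
May: 31 days, starts Sun → 5 of Sun, Mon, Tue
Jun: 30 days, starts Wed → 5 of Wed, Thu ✓
Jul: 31 days, starts Fri → 5 of Fri, Sat, Sun
Aug: 31 days, starts Mon → 5 of Mon, Tue, Wed
Sep: 30 days, starts Thu → 5 of Thu, Fri ✓
Oct: 31 days, starts Sat → 5 of Sat, Sun, Mon
Nov: 30 days, starts Tue → 5 of Tue, Wed
Dec: 31 days, starts Thu → 5 of Thu, Fri, Sat ✓
Months with five Thursdays: Mar, Jun, Sep, Dec.

4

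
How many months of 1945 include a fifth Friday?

A month has five Fridays exactly when Friday falls within its first (length − 28) days.
Jan: 31 days, starts Mon → 5 of Mon, Tue, Wed
Feb: 28 days, starts Thu → 5 of (none)
Mar: 31 days, starts Thu → 5 of Thu, Fri, Sat ✓
Apr: 30 days, starts Sun → 5 of Sun, Mon
May: 31 days, starts Tue → 5 of Tue, Wed, Thu
Jun: 30 days, starts Fri → 5 of Fri, Sat ✓
Jul: 31 days, starts Sun → 5 of Sun, Mon, Tue
Aug: 31 days, starts Wed → 5 of Wed, Thu, Fri ✓
Sep: 30 days, starts Sat → 5 of Sat, Sun
Oct: 31 days, starts Mon → 5 of Mon, Tue, Wed
Nov: 30 days, starts Thu → 5 of Thu, Fri ✓
Dec: 31 days, starts Sat → 5 of Sat, Sun, Mon
Months with five Fridays: Mar, Jun, Aug, Nov.

4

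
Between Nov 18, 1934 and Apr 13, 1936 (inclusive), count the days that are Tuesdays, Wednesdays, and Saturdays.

219

Nov 18, 1934 is a Sunday.
From Nov 18, 1934 to Apr 13, 1936 is 513 days inclusive.
513 = 7 × 73 + 2, so there are 73 full weeks plus 2 extra days.
Each full week contributes 3 days from the set (Tue, Wed, Sat): 73 × 3 = 219.
The 2 extra days are Sun, Mon — none qualify.
Total: 219 + 0 = 219.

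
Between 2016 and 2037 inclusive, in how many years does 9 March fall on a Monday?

3

Day of week of March 9 in each year:
2016: Wed, 2017: Thu, 2018: Fri, 2019: Sat, 2020: Mon ✓, 2021: Tue, 2022: Wed, 2023: Thu, 2024: Sat, 2025: Sun, 2026: Mon ✓, 2027: Tue, 2028: Thu, 2029: Fri, 2030: Sat, 2031: Sun, 2032: Tue, 2033: Wed, 2034: Thu, 2035: Fri, 2036: Sun, 2037: Mon ✓
Mondays: 2020, 2026, 2037.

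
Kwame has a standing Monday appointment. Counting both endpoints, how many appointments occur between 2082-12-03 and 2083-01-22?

2082-12-03 is a Thursday.
That's 51 days from start to end, counting both.
51 = 7 × 7 + 2, so there are 7 full weeks plus 2 extra days.
Each full week contributes one Monday: 7 so far.
The 2 extra days are Thu, Fri — none qualify.
Total: 7 + 0 = 7.

7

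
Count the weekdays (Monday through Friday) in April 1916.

April 1, 1916 is a Saturday.
From April 1, 1916 to April 30, 1916 is 30 days inclusive.
30 = 7 × 4 + 2, so there are 4 full weeks plus 2 extra days.
Each full week contributes 5 weekdays (Mon–Fri): 4 × 5 = 20.
The 2 extra days are Saturday, Sunday — none qualify.
Total: 20 + 0 = 20.

20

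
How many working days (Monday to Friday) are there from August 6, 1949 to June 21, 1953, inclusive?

1010 weekdays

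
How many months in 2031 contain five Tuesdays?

4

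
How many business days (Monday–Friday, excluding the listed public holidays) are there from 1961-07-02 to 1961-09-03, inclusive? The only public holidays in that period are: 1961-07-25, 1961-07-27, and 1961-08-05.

43

1961-07-02 is a Sunday.
That's 64 days from start to end, counting both.
64 = 7 × 9 + 1, so there are 9 full weeks plus 1 extra day.
Each full week contributes 5 weekdays (Mon–Fri): 9 × 5 = 45.
The 1 extra day is Sunday — none qualify.
Total: 45 + 0 = 45.
Holidays: 1961-07-25 (Tue); 1961-07-27 (Thu); 1961-08-05 (Sat).
2 of the 3 holidays fall on weekdays; the rest are weekends and were already excluded.
Business days: 45 − 2 = 43.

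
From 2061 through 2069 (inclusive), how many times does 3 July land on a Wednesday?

1

Day of week of July 3 in each year:
2061: Sun, 2062: Mon, 2063: Tue, 2064: Thu, 2065: Fri, 2066: Sat, 2067: Sun, 2068: Tue, 2069: Wed ✓
Wednesdays: 2069.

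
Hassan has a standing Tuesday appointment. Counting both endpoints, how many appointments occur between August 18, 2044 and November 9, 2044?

August 18, 2044 is a Thursday.
That's 84 days from start to end, counting both.
84 = 7 × 12, so the span is exactly 12 full weeks.
Each full week contributes one Tuesday: 12 so far.

12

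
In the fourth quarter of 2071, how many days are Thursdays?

14

Oct 1, 2071 is a Thursday.
From Oct 1, 2071 to Dec 31, 2071 is 92 days inclusive.
92 = 7 × 13 + 1, so there are 13 full weeks plus 1 extra day.
Each full week contributes one Thursday: 13 so far.
The 1 extra day is Thu — 1 of them qualifies.
Total: 13 + 1 = 14.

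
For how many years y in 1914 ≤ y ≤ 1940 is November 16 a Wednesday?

4

Day of week of November 16 in each year:
1914: Mon, 1915: Tue, 1916: Thu, 1917: Fri, 1918: Sat, 1919: Sun, 1920: Tue, 1921: Wed ✓, 1922: Thu, 1923: Fri, 1924: Sun, 1925: Mon, 1926: Tue, 1927: Wed ✓, 1928: Fri, 1929: Sat, 1930: Sun, 1931: Mon, 1932: Wed ✓, 1933: Thu, 1934: Fri, 1935: Sat, 1936: Mon, 1937: Tue, 1938: Wed ✓, 1939: Thu, 1940: Sat
Wednesdays: 1921, 1927, 1932, 1938.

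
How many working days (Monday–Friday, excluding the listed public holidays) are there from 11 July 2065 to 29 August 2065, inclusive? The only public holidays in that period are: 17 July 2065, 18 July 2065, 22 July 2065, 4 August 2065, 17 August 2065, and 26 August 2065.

11 July 2065 is a Saturday.
That's 50 days from start to end, counting both.
50 = 7 × 7 + 1, so there are 7 full weeks plus 1 extra day.
Each full week contributes 5 weekdays (Mon–Fri): 7 × 5 = 35.
The 1 extra day is Saturday — none qualify.
Total: 35 + 0 = 35.
Holidays: 17 July 2065 (Fri); 18 July 2065 (Sat); 22 July 2065 (Wed); 4 August 2065 (Tue); 17 August 2065 (Mon); 26 August 2065 (Wed).
5 of the 6 holidays fall on weekdays; the rest are weekends and were already excluded.
Business days: 35 − 5 = 30.

30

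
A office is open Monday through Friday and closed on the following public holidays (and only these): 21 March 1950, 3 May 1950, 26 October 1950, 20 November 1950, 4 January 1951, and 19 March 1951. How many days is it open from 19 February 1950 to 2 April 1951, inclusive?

285 working days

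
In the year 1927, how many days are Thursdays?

52

1927-01-01 is a Saturday.
That's 365 days from start to end, counting both.
365 = 7 × 52 + 1, so there are 52 full weeks plus 1 extra day.
Each full week contributes one Thursday: 52 so far.
The 1 extra day is Sat — none qualify.
Total: 52 + 0 = 52.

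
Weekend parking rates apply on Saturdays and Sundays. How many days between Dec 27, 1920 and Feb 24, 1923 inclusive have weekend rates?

225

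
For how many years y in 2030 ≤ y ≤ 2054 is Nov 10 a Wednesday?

3

Day of week of November 10 in each year:
2030: Sun, 2031: Mon, 2032: Wed ✓, 2033: Thu, 2034: Fri, 2035: Sat, 2036: Mon, 2037: Tue, 2038: Wed ✓, 2039: Thu, 2040: Sat, 2041: Sun, 2042: Mon, 2043: Tue, 2044: Thu, 2045: Fri, 2046: Sat, 2047: Sun, 2048: Tue, 2049: Wed ✓, 2050: Thu, 2051: Fri, 2052: Sun, 2053: Mon, 2054: Tue
Wednesdays: 2032, 2038, 2049.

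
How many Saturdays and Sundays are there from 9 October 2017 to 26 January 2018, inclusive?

30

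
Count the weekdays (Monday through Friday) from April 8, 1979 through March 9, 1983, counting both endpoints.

1023

April 8, 1979 is a Sunday.
From April 8, 1979 to March 9, 1983 is 1432 days inclusive.
1432 = 7 × 204 + 4, so there are 204 full weeks plus 4 extra days.
Each full week contributes 5 weekdays (Mon–Fri): 204 × 5 = 1020.
The 4 extra days are Sunday, Monday, Tuesday, Wednesday — 3 of them qualify.
Total: 1020 + 3 = 1023.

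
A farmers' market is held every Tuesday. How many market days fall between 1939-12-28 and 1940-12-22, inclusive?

51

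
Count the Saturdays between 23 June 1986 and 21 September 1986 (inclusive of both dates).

23 June 1986 is a Monday.
From 23 June 1986 to 21 September 1986 is 91 days inclusive.
91 = 7 × 13, so the span is exactly 13 full weeks.
Each full week contributes one Saturday: 13 so far.
Total: 13.

13 Saturdays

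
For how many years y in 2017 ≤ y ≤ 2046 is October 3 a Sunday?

4

Day of week of October 3 in each year:
2017: Tue, 2018: Wed, 2019: Thu, 2020: Sat, 2021: Sun ✓, 2022: Mon, 2023: Tue, 2024: Thu, 2025: Fri, 2026: Sat, 2027: Sun ✓, 2028: Tue, 2029: Wed, 2030: Thu, 2031: Fri, 2032: Sun ✓, 2033: Mon, 2034: Tue, 2035: Wed, 2036: Fri, 2037: Sat, 2038: Sun ✓, 2039: Mon, 2040: Wed, 2041: Thu, 2042: Fri, 2043: Sat, 2044: Mon, 2045: Tue, 2046: Wed
Sundays: 2021, 2027, 2032, 2038.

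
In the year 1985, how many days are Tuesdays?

Jan 1, 1985 is a Tuesday.
The range spans 365 days (inclusive of both endpoints).
365 = 7 × 52 + 1, so there are 52 full weeks plus 1 extra day.
Each full week contributes one Tuesday: 52 so far.
The 1 extra day is Tuesday — 1 of them qualifies.
Total: 52 + 1 = 53.

53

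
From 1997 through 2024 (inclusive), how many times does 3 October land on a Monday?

Day of week of October 3 in each year:
1997: Fri, 1998: Sat, 1999: Sun, 2000: Tue, 2001: Wed, 2002: Thu, 2003: Fri, 2004: Sun, 2005: Mon ✓, 2006: Tue, 2007: Wed, 2008: Fri, 2009: Sat, 2010: Sun, 2011: Mon ✓, 2012: Wed, 2013: Thu, 2014: Fri, 2015: Sat, 2016: Mon ✓, 2017: Tue, 2018: Wed, 2019: Thu, 2020: Sat, 2021: Sun, 2022: Mon ✓, 2023: Tue, 2024: Thu
Mondays: 2005, 2011, 2016, 2022.

4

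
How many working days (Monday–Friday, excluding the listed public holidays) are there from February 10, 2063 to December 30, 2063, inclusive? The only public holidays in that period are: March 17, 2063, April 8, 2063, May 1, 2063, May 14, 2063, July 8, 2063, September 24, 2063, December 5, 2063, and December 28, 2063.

February 10, 2063 is a Saturday.
From February 10, 2063 to December 30, 2063 is 324 days inclusive.
324 = 7 × 46 + 2, so there are 46 full weeks plus 2 extra days.
Each full week contributes 5 weekdays (Mon–Fri): 46 × 5 = 230.
The 2 extra days are Sat, Sun — none qualify.
Total: 230 + 0 = 230.
Holidays: March 17, 2063 (Sat); April 8, 2063 (Sun); May 1, 2063 (Tue); May 14, 2063 (Mon); July 8, 2063 (Sun); September 24, 2063 (Mon); December 5, 2063 (Wed); December 28, 2063 (Fri).
5 of the 8 holidays fall on weekdays; the rest are weekends and were already excluded.
Business days: 230 − 5 = 225.

225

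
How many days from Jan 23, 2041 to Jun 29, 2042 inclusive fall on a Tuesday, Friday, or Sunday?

224

Jan 23, 2041 is a Wednesday.
That's 523 days from start to end, counting both.
523 = 7 × 74 + 5, so there are 74 full weeks plus 5 extra days.
Each full week contributes 3 days from the set (Tue, Fri, Sun): 74 × 3 = 222.
The 5 extra days are Wednesday, Thursday, Friday, Saturday, Sunday — 2 of them qualify.
Total: 222 + 2 = 224.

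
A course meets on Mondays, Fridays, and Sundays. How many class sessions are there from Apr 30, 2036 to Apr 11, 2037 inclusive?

148

Apr 30, 2036 is a Wednesday.
From Apr 30, 2036 to Apr 11, 2037 is 347 days inclusive.
347 = 7 × 49 + 4, so there are 49 full weeks plus 4 extra days.
Each full week contributes 3 days from the set (Mon, Fri, Sun): 49 × 3 = 147.
The 4 extra days are Wednesday, Thursday, Friday, Saturday — 1 of them qualifies.
Total: 147 + 1 = 148.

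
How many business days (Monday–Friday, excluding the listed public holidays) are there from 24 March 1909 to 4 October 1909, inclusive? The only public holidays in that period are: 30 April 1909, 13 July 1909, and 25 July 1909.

137

24 March 1909 is a Wednesday.
That's 195 days from start to end, counting both.
195 = 7 × 27 + 6, so there are 27 full weeks plus 6 extra days.
Each full week contributes 5 weekdays (Mon–Fri): 27 × 5 = 135.
The 6 extra days are Wednesday, Thursday, Friday, Saturday, Sunday, Monday — 4 of them qualify.
Total: 135 + 4 = 139.
Holidays: 30 April 1909 (Fri); 13 July 1909 (Tue); 25 July 1909 (Sun).
2 of the 3 holidays fall on weekdays; the rest are weekends and were already excluded.
Business days: 139 − 2 = 137.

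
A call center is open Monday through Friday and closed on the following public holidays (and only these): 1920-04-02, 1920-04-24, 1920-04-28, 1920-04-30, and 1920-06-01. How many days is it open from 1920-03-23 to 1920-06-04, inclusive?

1920-03-23 is a Tuesday.
The range spans 74 days (inclusive of both endpoints).
74 = 7 × 10 + 4, so there are 10 full weeks plus 4 extra days.
Each full week contributes 5 weekdays (Mon–Fri): 10 × 5 = 50.
The 4 extra days are Tuesday, Wednesday, Thursday, Friday — 4 of them qualify.
Total: 50 + 4 = 54.
Holidays: 1920-04-02 (Fri); 1920-04-24 (Sat); 1920-04-28 (Wed); 1920-04-30 (Fri); 1920-06-01 (Tue).
4 of the 5 holidays fall on weekdays; the rest are weekends and were already excluded.
Business days: 54 − 4 = 50.

50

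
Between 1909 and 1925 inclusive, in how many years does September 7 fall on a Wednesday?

2

Day of week of September 7 in each year:
1909: Tue, 1910: Wed ✓, 1911: Thu, 1912: Sat, 1913: Sun, 1914: Mon, 1915: Tue, 1916: Thu, 1917: Fri, 1918: Sat, 1919: Sun, 1920: Tue, 1921: Wed ✓, 1922: Thu, 1923: Fri, 1924: Sun, 1925: Mon
Wednesdays: 1910, 1921.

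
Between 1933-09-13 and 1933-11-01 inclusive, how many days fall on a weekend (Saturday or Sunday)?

1933-09-13 is a Wednesday.
From 1933-09-13 to 1933-11-01 is 50 days inclusive.
50 = 7 × 7 + 1, so there are 7 full weeks plus 1 extra day.
Each full week contributes 2 weekend days (Sat, Sun): 7 × 2 = 14.
The 1 extra day is Wed — none qualify.
Total: 14 + 0 = 14.

14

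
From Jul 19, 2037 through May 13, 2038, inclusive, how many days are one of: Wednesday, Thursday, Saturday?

128

Jul 19, 2037 is a Sunday.
That's 299 days from start to end, counting both.
299 = 7 × 42 + 5, so there are 42 full weeks plus 5 extra days.
Each full week contributes 3 days from the set (Wed, Thu, Sat): 42 × 3 = 126.
The 5 extra days are Sun, Mon, Tue, Wed, Thu — 2 of them qualify.
Total: 126 + 2 = 128.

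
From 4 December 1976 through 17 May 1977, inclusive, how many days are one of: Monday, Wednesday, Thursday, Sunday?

94

4 December 1976 is a Saturday.
From 4 December 1976 to 17 May 1977 is 165 days inclusive.
165 = 7 × 23 + 4, so there are 23 full weeks plus 4 extra days.
Each full week contributes 4 days from the set (Mon, Wed, Thu, Sun): 23 × 4 = 92.
The 4 extra days are Saturday, Sunday, Monday, Tuesday — 2 of them qualify.
Total: 92 + 2 = 94.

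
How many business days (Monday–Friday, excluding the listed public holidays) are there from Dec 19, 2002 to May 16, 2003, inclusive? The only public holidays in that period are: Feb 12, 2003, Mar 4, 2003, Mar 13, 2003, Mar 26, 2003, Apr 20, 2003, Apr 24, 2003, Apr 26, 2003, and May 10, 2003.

102

Dec 19, 2002 is a Thursday.
The range spans 149 days (inclusive of both endpoints).
149 = 7 × 21 + 2, so there are 21 full weeks plus 2 extra days.
Each full week contributes 5 weekdays (Mon–Fri): 21 × 5 = 105.
The 2 extra days are Thursday, Friday — 2 of them qualify.
Total: 105 + 2 = 107.
Holidays: Feb 12, 2003 (Wed); Mar 4, 2003 (Tue); Mar 13, 2003 (Thu); Mar 26, 2003 (Wed); Apr 20, 2003 (Sun); Apr 24, 2003 (Thu); Apr 26, 2003 (Sat); May 10, 2003 (Sat).
5 of the 8 holidays fall on weekdays; the rest are weekends and were already excluded.
Business days: 107 − 5 = 102.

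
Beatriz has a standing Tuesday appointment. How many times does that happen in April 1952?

5

April 1, 1952 is a Tuesday.
That's 30 days from start to end, counting both.
30 = 7 × 4 + 2, so there are 4 full weeks plus 2 extra days.
Each full week contributes one Tuesday: 4 so far.
The 2 extra days are Tuesday, Wednesday — 1 of them qualifies.
Total: 4 + 1 = 5.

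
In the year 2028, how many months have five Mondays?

4

A month has five Mondays exactly when Monday falls within its first (length − 28) days.
Jan: 31 days, starts Sat → 5 of Sat, Sun, Mon ✓
Feb: 29 days, starts Tue → 5 of Tue
Mar: 31 days, starts Wed → 5 of Wed, Thu, Fri
Apr: 30 days, starts Sat → 5 of Sat, Sun
May: 31 days, starts Mon → 5 of Mon, Tue, Wed ✓
Jun: 30 days, starts Thu → 5 of Thu, Fri
Jul: 31 days, starts Sat → 5 of Sat, Sun, Mon ✓
Aug: 31 days, starts Tue → 5 of Tue, Wed, Thu
Sep: 30 days, starts Fri → 5 of Fri, Sat
Oct: 31 days, starts Sun → 5 of Sun, Mon, Tue ✓
Nov: 30 days, starts Wed → 5 of Wed, Thu
Dec: 31 days, starts Fri → 5 of Fri, Sat, Sun
Months with five Mondays: Jan, May, Jul, Oct.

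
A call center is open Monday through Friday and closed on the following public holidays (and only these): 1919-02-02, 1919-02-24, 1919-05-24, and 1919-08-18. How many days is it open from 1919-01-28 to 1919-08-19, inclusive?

144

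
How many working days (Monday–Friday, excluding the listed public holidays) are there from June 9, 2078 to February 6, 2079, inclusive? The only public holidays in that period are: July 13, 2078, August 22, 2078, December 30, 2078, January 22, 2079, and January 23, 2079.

169

June 9, 2078 is a Thursday.
The range spans 243 days (inclusive of both endpoints).
243 = 7 × 34 + 5, so there are 34 full weeks plus 5 extra days.
Each full week contributes 5 weekdays (Mon–Fri): 34 × 5 = 170.
The 5 extra days are Thursday, Friday, Saturday, Sunday, Monday — 3 of them qualify.
Total: 170 + 3 = 173.
Holidays: July 13, 2078 (Wed); August 22, 2078 (Mon); December 30, 2078 (Fri); January 22, 2079 (Sun); January 23, 2079 (Mon).
4 of the 5 holidays fall on weekdays; the rest are weekends and were already excluded.
Business days: 173 − 4 = 169.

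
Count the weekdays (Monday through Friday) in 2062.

1 January 2062 is a Sunday.
That's 365 days from start to end, counting both.
365 = 7 × 52 + 1, so there are 52 full weeks plus 1 extra day.
Each full week contributes 5 weekdays (Mon–Fri): 52 × 5 = 260.
The 1 extra day is Sunday — none qualify.
Total: 260 + 0 = 260.

260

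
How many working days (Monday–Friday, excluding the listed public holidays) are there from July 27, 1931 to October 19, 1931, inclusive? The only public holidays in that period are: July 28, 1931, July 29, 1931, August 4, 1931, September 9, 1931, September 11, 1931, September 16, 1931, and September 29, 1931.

July 27, 1931 is a Monday.
The range spans 85 days (inclusive of both endpoints).
85 = 7 × 12 + 1, so there are 12 full weeks plus 1 extra day.
Each full week contributes 5 weekdays (Mon–Fri): 12 × 5 = 60.
The 1 extra day is Monday — 1 of them qualifies.
Total: 60 + 1 = 61.
Holidays: July 28, 1931 (Tue); July 29, 1931 (Wed); August 4, 1931 (Tue); September 9, 1931 (Wed); September 11, 1931 (Fri); September 16, 1931 (Wed); September 29, 1931 (Tue).
All 7 holidays fall on weekdays, so subtract 7.
Business days: 61 − 7 = 54.

54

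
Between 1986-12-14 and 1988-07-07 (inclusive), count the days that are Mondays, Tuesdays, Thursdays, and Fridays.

1986-12-14 is a Sunday.
The range spans 572 days (inclusive of both endpoints).
572 = 7 × 81 + 5, so there are 81 full weeks plus 5 extra days.
Each full week contributes 4 days from the set (Mon, Tue, Thu, Fri): 81 × 4 = 324.
The 5 extra days are Sunday, Monday, Tuesday, Wednesday, Thursday — 3 of them qualify.
Total: 324 + 3 = 327.

327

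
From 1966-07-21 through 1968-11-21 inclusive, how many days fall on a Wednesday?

122 Wednesdays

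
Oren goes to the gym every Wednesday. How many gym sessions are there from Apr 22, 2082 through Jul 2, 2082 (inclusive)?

Apr 22, 2082 is a Wednesday.
That's 72 days from start to end, counting both.
72 = 7 × 10 + 2, so there are 10 full weeks plus 2 extra days.
Each full week contributes one Wednesday: 10 so far.
The 2 extra days are Wednesday, Thursday — 1 of them qualifies.
Total: 10 + 1 = 11.

11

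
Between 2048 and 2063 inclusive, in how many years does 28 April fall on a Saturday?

Day of week of April 28 in each year:
2048: Tue, 2049: Wed, 2050: Thu, 2051: Fri, 2052: Sun, 2053: Mon, 2054: Tue, 2055: Wed, 2056: Fri, 2057: Sat ✓, 2058: Sun, 2059: Mon, 2060: Wed, 2061: Thu, 2062: Fri, 2063: Sat ✓
Saturdays: 2057, 2063.

2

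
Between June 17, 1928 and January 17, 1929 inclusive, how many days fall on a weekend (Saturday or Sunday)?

June 17, 1928 is a Sunday.
The range spans 215 days (inclusive of both endpoints).
215 = 7 × 30 + 5, so there are 30 full weeks plus 5 extra days.
Each full week contributes 2 weekend days (Sat, Sun): 30 × 2 = 60.
The 5 extra days are Sun, Mon, Tue, Wed, Thu — 1 of them qualifies.
Total: 60 + 1 = 61.

61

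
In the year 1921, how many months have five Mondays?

4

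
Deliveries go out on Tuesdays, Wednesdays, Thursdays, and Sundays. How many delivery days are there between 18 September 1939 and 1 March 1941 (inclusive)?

18 September 1939 is a Monday.
The range spans 531 days (inclusive of both endpoints).
531 = 7 × 75 + 6, so there are 75 full weeks plus 6 extra days.
Each full week contributes 4 days from the set (Tue, Wed, Thu, Sun): 75 × 4 = 300.
The 6 extra days are Monday, Tuesday, Wednesday, Thursday, Friday, Saturday — 3 of them qualify.
Total: 300 + 3 = 303.

303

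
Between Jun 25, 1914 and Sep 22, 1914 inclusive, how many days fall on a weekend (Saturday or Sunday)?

26

Jun 25, 1914 is a Thursday.
From Jun 25, 1914 to Sep 22, 1914 is 90 days inclusive.
90 = 7 × 12 + 6, so there are 12 full weeks plus 6 extra days.
Each full week contributes 2 weekend days (Sat, Sun): 12 × 2 = 24.
The 6 extra days are Thu, Fri, Sat, Sun, Mon, Tue — 2 of them qualify.
Total: 24 + 2 = 26.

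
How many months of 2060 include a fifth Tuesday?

4

A month has five Tuesdays exactly when Tuesday falls within its first (length − 28) days.
Jan: 31 days, starts Thu → 5 of Thu, Fri, Sat
Feb: 29 days, starts Sun → 5 of Sun
Mar: 31 days, starts Mon → 5 of Mon, Tue, Wed ✓
Apr: 30 days, starts Thu → 5 of Thu, Fri
May: 31 days, starts Sat → 5 of Sat, Sun, Mon
Jun: 30 days, starts Tue → 5 of Tue, Wed ✓
Jul: 31 days, starts Thu → 5 of Thu, Fri, Sat
Aug: 31 days, starts Sun → 5 of Sun, Mon, Tue ✓
Sep: 30 days, starts Wed → 5 of Wed, Thu
Oct: 31 days, starts Fri → 5 of Fri, Sat, Sun
Nov: 30 days, starts Mon → 5 of Mon, Tue ✓
Dec: 31 days, starts Wed → 5 of Wed, Thu, Fri
Months with five Tuesdays: Mar, Jun, Aug, Nov.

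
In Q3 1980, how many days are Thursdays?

1 July 1980 is a Tuesday.
That's 92 days from start to end, counting both.
92 = 7 × 13 + 1, so there are 13 full weeks plus 1 extra day.
Each full week contributes one Thursday: 13 so far.
The 1 extra day is Tue — none qualify.
Total: 13 + 0 = 13.

13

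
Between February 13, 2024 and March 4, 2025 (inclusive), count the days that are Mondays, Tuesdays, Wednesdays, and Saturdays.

221

February 13, 2024 is a Tuesday.
That's 386 days from start to end, counting both.
386 = 7 × 55 + 1, so there are 55 full weeks plus 1 extra day.
Each full week contributes 4 days from the set (Mon, Tue, Wed, Sat): 55 × 4 = 220.
The 1 extra day is Tue — 1 of them qualifies.
Total: 220 + 1 = 221.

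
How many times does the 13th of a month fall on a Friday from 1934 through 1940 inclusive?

Friday-the-13ths by year:
1934: Apr, Jul
1935: Sep, Dec
1936: Mar, Nov
1937: Aug
1938: May
1939: Jan, Oct
1940: Sep, Dec

12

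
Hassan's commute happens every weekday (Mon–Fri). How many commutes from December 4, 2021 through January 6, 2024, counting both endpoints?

545 weekdays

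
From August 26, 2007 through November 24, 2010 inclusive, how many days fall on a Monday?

170 Mondays

August 26, 2007 is a Sunday.
The range spans 1187 days (inclusive of both endpoints).
1187 = 7 × 169 + 4, so there are 169 full weeks plus 4 extra days.
Each full week contributes one Monday: 169 so far.
The 4 extra days are Sun, Mon, Tue, Wed — 1 of them qualifies.
Total: 169 + 1 = 170.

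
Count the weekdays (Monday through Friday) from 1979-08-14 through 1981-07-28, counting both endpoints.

1979-08-14 is a Tuesday.
The range spans 715 days (inclusive of both endpoints).
715 = 7 × 102 + 1, so there are 102 full weeks plus 1 extra day.
Each full week contributes 5 weekdays (Mon–Fri): 102 × 5 = 510.
The 1 extra day is Tuesday — 1 of them qualifies.
Total: 510 + 1 = 511.

511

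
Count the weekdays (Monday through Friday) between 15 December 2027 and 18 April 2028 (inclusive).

15 December 2027 is a Wednesday.
From 15 December 2027 to 18 April 2028 is 126 days inclusive.
126 = 7 × 18, so the span is exactly 18 full weeks.
Each full week contributes 5 weekdays (Mon–Fri): 18 × 5 = 90.
Total: 90.

90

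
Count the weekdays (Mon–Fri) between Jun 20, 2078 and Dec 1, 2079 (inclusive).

380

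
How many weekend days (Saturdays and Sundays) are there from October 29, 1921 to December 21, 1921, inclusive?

16

October 29, 1921 is a Saturday.
The range spans 54 days (inclusive of both endpoints).
54 = 7 × 7 + 5, so there are 7 full weeks plus 5 extra days.
Each full week contributes 2 weekend days (Sat, Sun): 7 × 2 = 14.
The 5 extra days are Saturday, Sunday, Monday, Tuesday, Wednesday — 2 of them qualify.
Total: 14 + 2 = 16.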